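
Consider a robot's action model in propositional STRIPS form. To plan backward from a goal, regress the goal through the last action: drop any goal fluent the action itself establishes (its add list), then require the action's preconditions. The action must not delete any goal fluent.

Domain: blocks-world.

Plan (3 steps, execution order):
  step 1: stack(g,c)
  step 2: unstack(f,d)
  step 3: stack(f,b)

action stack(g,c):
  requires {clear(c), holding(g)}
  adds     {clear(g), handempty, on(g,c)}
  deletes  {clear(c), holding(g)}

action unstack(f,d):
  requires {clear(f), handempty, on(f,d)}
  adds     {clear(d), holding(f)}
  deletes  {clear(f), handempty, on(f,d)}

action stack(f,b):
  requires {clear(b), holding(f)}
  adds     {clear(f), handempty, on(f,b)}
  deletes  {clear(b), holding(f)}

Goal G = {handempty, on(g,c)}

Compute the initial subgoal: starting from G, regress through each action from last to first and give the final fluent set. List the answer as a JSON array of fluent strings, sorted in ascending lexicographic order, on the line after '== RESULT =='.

Work backward from the goal:
  through step 3 (stack(f,b)): drop {handempty}, keep {on(g,c)}, require {clear(b), holding(f)}
    → {clear(b), holding(f), on(g,c)}
  through step 2 (unstack(f,d)): drop {holding(f)}, keep {clear(b), on(g,c)}, require {clear(f), handempty, on(f,d)}
    → {clear(b), clear(f), handempty, on(f,d), on(g,c)}
  through step 1 (stack(g,c)): drop {handempty, on(g,c)}, keep {clear(b), clear(f), on(f,d)}, require {clear(c), holding(g)}
    → {clear(b), clear(c), clear(f), holding(g), on(f,d)}

== RESULT ==
["clear(b)", "clear(c)", "clear(f)", "holding(g)", "on(f,d)"]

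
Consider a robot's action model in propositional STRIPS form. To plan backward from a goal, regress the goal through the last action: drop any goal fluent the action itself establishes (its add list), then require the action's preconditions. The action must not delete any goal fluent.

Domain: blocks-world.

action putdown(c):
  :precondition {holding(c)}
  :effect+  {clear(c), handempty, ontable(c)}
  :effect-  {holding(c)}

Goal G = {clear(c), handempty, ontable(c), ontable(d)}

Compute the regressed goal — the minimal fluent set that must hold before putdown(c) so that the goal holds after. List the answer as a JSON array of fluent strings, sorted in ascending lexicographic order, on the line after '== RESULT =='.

Compute (G \ add) ∪ pre:
  G ∩ del = {}  (empty — regression defined)
  G \ add = {clear(c), handempty, ontable(c), ontable(d)} \ {clear(c), handempty, ontable(c)} = {ontable(d)}
  ∪ pre   = {ontable(d)} ∪ {holding(c)}
          = {holding(c), ontable(d)}

== RESULT ==
["holding(c)", "ontable(d)"]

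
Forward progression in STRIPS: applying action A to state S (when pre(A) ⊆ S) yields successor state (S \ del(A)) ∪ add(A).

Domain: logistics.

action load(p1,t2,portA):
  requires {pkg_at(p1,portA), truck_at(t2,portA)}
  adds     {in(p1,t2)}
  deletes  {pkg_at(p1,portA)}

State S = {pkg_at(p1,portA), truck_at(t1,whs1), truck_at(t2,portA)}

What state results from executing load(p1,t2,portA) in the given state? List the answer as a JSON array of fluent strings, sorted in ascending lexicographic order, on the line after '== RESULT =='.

Compute (S \ del) ∪ add:
  pre ⊆ S: {pkg_at(p1,portA), truck_at(t2,portA)} ⊆ S  — applicable
  S \ del = {truck_at(t1,whs1), truck_at(t2,portA)}
  ∪ add   = {in(p1,t2), truck_at(t1,whs1), truck_at(t2,portA)}

== RESULT ==
["in(p1,t2)", "truck_at(t1,whs1)", "truck_at(t2,portA)"]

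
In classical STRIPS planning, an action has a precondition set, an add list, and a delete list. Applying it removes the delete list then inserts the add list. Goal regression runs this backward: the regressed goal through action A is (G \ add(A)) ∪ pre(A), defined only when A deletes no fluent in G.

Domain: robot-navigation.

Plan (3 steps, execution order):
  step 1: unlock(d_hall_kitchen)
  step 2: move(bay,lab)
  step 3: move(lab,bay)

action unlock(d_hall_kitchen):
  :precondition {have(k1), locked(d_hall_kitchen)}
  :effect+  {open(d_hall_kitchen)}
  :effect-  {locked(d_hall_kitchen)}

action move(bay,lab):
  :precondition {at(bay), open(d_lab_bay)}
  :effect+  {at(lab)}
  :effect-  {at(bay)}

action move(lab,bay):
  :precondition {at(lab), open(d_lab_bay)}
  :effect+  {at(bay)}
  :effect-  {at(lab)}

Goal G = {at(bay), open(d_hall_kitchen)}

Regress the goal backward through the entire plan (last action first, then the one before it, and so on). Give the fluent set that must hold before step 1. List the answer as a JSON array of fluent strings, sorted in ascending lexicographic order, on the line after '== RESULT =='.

Work backward from the goal:
  through step 3 (move(lab,bay)): drop {at(bay)}, keep {open(d_hall_kitchen)}, require {at(lab), open(d_lab_bay)}
    → {at(lab), open(d_hall_kitchen), open(d_lab_bay)}
  through step 2 (move(bay,lab)): drop {at(lab)}, keep {open(d_hall_kitchen), open(d_lab_bay)}, require {at(bay), open(d_lab_bay)}
    → {at(bay), open(d_hall_kitchen), open(d_lab_bay)}
  through step 1 (unlock(d_hall_kitchen)): drop {open(d_hall_kitchen)}, keep {at(bay), open(d_lab_bay)}, require {have(k1), locked(d_hall_kitchen)}
    → {at(bay), have(k1), locked(d_hall_kitchen), open(d_lab_bay)}

== RESULT ==
["at(bay)", "have(k1)", "locked(d_hall_kitchen)", "open(d_lab_bay)"]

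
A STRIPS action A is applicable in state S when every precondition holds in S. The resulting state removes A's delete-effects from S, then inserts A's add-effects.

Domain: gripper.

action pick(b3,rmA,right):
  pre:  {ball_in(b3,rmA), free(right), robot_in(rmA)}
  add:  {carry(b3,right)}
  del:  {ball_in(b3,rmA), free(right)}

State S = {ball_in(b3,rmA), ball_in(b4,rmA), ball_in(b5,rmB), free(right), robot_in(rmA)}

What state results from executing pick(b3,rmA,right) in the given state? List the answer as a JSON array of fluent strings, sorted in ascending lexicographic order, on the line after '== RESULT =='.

Progress:
  pre ⊆ S: {ball_in(b3,rmA), free(right), robot_in(rmA)} ⊆ S  — applicable
  S \ del = {ball_in(b4,rmA), ball_in(b5,rmB), robot_in(rmA)}
  ∪ add   = {ball_in(b4,rmA), ball_in(b5,rmB), carry(b3,right), robot_in(rmA)}

== RESULT ==
["ball_in(b4,rmA)", "ball_in(b5,rmB)", "carry(b3,right)", "robot_in(rmA)"]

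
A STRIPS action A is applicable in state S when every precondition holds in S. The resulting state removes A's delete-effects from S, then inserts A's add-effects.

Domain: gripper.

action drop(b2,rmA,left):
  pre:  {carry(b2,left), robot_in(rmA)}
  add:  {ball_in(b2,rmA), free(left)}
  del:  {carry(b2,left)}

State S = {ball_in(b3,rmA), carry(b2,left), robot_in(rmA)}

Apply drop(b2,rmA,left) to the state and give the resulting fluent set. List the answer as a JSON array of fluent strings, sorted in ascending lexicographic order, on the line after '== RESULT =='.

Compute (S \ del) ∪ add:
  pre ⊆ S: {carry(b2,left), robot_in(rmA)} ⊆ S  — applicable
  S \ del = {ball_in(b3,rmA), robot_in(rmA)}
  ∪ add   = {ball_in(b2,rmA), ball_in(b3,rmA), free(left), robot_in(rmA)}

== RESULT ==
["ball_in(b2,rmA)", "ball_in(b3,rmA)", "free(left)", "robot_in(rmA)"]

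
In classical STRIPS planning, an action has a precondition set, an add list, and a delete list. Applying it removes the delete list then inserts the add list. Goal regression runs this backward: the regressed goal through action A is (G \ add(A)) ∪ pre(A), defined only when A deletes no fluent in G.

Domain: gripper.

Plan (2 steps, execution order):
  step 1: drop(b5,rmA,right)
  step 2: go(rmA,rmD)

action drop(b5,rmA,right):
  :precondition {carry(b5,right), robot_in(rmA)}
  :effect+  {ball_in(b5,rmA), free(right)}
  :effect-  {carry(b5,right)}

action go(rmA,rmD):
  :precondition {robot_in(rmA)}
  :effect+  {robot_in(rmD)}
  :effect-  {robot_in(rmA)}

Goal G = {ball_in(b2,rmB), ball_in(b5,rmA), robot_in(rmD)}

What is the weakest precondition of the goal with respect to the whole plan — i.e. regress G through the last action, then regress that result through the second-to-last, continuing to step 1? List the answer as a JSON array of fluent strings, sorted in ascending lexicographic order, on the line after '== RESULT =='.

Work backward from the goal:
  through step 2 (go(rmA,rmD)): drop {robot_in(rmD)}, keep {ball_in(b2,rmB), ball_in(b5,rmA)}, require {robot_in(rmA)}
    → {ball_in(b2,rmB), ball_in(b5,rmA), robot_in(rmA)}
  through step 1 (drop(b5,rmA,right)): drop {ball_in(b5,rmA)}, keep {ball_in(b2,rmB), robot_in(rmA)}, require {carry(b5,right), robot_in(rmA)}
    → {ball_in(b2,rmB), carry(b5,right), robot_in(rmA)}

== RESULT ==
["ball_in(b2,rmB)", "carry(b5,right)", "robot_in(rmA)"]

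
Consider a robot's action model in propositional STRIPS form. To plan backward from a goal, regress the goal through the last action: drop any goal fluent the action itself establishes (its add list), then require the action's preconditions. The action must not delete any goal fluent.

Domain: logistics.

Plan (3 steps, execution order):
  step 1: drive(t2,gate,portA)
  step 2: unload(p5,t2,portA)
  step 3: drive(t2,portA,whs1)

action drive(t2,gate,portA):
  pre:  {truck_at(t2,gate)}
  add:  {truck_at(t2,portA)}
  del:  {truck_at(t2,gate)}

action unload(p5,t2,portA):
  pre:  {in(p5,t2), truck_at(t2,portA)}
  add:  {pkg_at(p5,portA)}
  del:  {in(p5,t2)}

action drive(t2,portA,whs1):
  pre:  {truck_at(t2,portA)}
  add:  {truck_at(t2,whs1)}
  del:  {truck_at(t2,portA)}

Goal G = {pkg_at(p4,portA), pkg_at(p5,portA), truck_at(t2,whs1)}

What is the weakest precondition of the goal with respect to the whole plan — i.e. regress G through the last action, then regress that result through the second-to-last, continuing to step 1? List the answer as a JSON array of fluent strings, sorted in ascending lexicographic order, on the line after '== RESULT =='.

Work backward from the goal:
  through step 3 (drive(t2,portA,whs1)): drop {truck_at(t2,whs1)}, keep {pkg_at(p4,portA), pkg_at(p5,portA)}, require {truck_at(t2,portA)}
    → {pkg_at(p4,portA), pkg_at(p5,portA), truck_at(t2,portA)}
  through step 2 (unload(p5,t2,portA)): drop {pkg_at(p5,portA)}, keep {pkg_at(p4,portA), truck_at(t2,portA)}, require {in(p5,t2), truck_at(t2,portA)}
    → {in(p5,t2), pkg_at(p4,portA), truck_at(t2,portA)}
  through step 1 (drive(t2,gate,portA)): drop {truck_at(t2,portA)}, keep {in(p5,t2), pkg_at(p4,portA)}, require {truck_at(t2,gate)}
    → {in(p5,t2), pkg_at(p4,portA), truck_at(t2,gate)}

== RESULT ==
["in(p5,t2)", "pkg_at(p4,portA)", "truck_at(t2,gate)"]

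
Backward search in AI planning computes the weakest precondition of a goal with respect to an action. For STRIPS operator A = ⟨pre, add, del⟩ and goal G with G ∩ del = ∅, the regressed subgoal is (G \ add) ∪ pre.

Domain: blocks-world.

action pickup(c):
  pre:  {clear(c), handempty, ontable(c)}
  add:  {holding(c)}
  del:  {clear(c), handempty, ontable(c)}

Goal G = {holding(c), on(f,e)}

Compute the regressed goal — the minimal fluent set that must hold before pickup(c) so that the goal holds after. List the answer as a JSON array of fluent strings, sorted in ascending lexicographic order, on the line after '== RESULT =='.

Regress:
  G ∩ del = {}  (empty — regression defined)
  G \ add = {holding(c), on(f,e)} \ {holding(c)} = {on(f,e)}
  ∪ pre   = {on(f,e)} ∪ {clear(c), handempty, ontable(c)}
          = {clear(c), handempty, on(f,e), ontable(c)}

== RESULT ==
["clear(c)", "handempty", "on(f,e)", "ontable(c)"]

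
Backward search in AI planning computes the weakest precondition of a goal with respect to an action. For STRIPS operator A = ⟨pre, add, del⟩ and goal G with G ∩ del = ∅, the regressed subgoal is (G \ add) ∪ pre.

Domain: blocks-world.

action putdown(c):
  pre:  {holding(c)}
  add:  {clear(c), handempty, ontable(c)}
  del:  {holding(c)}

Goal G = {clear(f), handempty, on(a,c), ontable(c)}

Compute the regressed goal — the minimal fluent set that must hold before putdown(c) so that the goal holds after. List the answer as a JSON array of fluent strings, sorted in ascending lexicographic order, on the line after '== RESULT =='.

Regress:
  G ∩ del = {}  (empty — regression defined)
  G \ add = {clear(f), handempty, on(a,c), ontable(c)} \ {clear(c), handempty, ontable(c)} = {clear(f), on(a,c)}
  ∪ pre   = {clear(f), on(a,c)} ∪ {holding(c)}
          = {clear(f), holding(c), on(a,c)}

== RESULT ==
["clear(f)", "holding(c)", "on(a,c)"]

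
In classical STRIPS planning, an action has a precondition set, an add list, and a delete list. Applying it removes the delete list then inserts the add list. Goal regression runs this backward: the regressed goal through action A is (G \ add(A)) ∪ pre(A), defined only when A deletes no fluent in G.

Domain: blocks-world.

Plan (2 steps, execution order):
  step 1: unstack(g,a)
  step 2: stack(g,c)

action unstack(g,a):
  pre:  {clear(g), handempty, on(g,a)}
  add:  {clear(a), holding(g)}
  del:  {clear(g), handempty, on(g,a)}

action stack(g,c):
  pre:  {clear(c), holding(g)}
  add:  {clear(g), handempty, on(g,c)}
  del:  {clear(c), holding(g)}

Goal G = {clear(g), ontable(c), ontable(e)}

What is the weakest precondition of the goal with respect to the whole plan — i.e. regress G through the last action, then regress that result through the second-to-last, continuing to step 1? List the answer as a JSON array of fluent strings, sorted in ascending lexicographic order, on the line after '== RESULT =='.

Work backward from the goal:
  through step 2 (stack(g,c)): drop {clear(g)}, keep {ontable(c), ontable(e)}, require {clear(c), holding(g)}
    → {clear(c), holding(g), ontable(c), ontable(e)}
  through step 1 (unstack(g,a)): drop {holding(g)}, keep {clear(c), ontable(c), ontable(e)}, require {clear(g), handempty, on(g,a)}
    → {clear(c), clear(g), handempty, on(g,a), ontable(c), ontable(e)}

== RESULT ==
["clear(c)", "clear(g)", "handempty", "on(g,a)", "ontable(c)", "ontable(e)"]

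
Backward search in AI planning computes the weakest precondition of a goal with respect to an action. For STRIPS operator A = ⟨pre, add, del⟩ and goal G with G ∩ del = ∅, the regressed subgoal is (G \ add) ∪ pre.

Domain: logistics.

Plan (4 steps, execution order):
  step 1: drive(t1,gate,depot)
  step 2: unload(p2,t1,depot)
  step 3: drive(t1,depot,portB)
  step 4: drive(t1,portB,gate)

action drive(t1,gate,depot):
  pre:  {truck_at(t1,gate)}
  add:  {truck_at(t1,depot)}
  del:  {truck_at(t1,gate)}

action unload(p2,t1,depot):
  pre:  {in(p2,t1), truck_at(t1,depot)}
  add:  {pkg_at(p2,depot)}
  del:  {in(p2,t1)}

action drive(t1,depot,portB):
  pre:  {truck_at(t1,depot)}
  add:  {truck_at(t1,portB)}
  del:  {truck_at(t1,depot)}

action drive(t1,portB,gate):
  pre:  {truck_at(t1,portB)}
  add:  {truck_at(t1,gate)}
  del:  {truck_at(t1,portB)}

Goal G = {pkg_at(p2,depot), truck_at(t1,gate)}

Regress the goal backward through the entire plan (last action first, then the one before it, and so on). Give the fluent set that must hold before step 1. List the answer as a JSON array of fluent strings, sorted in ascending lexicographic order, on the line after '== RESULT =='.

Work backward from the goal:
  through step 4 (drive(t1,portB,gate)): drop {truck_at(t1,gate)}, keep {pkg_at(p2,depot)}, require {truck_at(t1,portB)}
    → {pkg_at(p2,depot), truck_at(t1,portB)}
  through step 3 (drive(t1,depot,portB)): drop {truck_at(t1,portB)}, keep {pkg_at(p2,depot)}, require {truck_at(t1,depot)}
    → {pkg_at(p2,depot), truck_at(t1,depot)}
  through step 2 (unload(p2,t1,depot)): drop {pkg_at(p2,depot)}, keep {truck_at(t1,depot)}, require {in(p2,t1), truck_at(t1,depot)}
    → {in(p2,t1), truck_at(t1,depot)}
  through step 1 (drive(t1,gate,depot)): drop {truck_at(t1,depot)}, keep {in(p2,t1)}, require {truck_at(t1,gate)}
    → {in(p2,t1), truck_at(t1,gate)}

== RESULT ==
["in(p2,t1)", "truck_at(t1,gate)"]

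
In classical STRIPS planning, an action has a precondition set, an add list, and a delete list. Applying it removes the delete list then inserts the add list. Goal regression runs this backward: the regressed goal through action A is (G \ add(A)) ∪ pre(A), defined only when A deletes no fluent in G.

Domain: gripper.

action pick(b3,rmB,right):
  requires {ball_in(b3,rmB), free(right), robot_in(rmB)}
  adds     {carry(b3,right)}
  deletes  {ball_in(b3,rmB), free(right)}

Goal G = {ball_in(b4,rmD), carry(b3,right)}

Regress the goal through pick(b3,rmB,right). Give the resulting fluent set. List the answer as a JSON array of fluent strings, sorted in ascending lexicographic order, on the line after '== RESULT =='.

Regress:
  G ∩ del = {}  (empty — regression defined)
  G \ add = {ball_in(b4,rmD), carry(b3,right)} \ {carry(b3,right)} = {ball_in(b4,rmD)}
  ∪ pre   = {ball_in(b4,rmD)} ∪ {ball_in(b3,rmB), free(right), robot_in(rmB)}
          = {ball_in(b3,rmB), ball_in(b4,rmD), free(right), robot_in(rmB)}

== RESULT ==
["ball_in(b3,rmB)", "ball_in(b4,rmD)", "free(right)", "robot_in(rmB)"]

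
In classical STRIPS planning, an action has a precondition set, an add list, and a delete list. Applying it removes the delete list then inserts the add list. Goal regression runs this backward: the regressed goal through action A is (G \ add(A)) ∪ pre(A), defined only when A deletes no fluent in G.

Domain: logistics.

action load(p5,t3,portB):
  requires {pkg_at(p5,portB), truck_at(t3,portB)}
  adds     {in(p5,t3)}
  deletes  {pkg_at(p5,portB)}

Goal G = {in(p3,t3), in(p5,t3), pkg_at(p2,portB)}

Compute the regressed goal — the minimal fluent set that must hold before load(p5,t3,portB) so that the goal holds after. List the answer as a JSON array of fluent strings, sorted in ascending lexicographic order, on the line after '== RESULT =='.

Regress:
  G ∩ del = {}  (empty — regression defined)
  G \ add = {in(p3,t3), in(p5,t3), pkg_at(p2,portB)} \ {in(p5,t3)} = {in(p3,t3), pkg_at(p2,portB)}
  ∪ pre   = {in(p3,t3), pkg_at(p2,portB)} ∪ {pkg_at(p5,portB), truck_at(t3,portB)}
          = {in(p3,t3), pkg_at(p2,portB), pkg_at(p5,portB), truck_at(t3,portB)}

== RESULT ==
["in(p3,t3)", "pkg_at(p2,portB)", "pkg_at(p5,portB)", "truck_at(t3,portB)"]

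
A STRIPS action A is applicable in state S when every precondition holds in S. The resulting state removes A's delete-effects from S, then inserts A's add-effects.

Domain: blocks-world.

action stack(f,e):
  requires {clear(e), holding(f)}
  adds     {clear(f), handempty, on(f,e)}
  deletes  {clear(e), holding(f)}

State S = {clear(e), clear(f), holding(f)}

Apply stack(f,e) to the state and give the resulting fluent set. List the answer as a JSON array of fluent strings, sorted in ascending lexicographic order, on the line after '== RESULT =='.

Progress:
  pre ⊆ S: {clear(e), holding(f)} ⊆ S  — applicable
  S \ del = {clear(f)}
  ∪ add   = {clear(f), handempty, on(f,e)}

== RESULT ==
["clear(f)", "handempty", "on(f,e)"]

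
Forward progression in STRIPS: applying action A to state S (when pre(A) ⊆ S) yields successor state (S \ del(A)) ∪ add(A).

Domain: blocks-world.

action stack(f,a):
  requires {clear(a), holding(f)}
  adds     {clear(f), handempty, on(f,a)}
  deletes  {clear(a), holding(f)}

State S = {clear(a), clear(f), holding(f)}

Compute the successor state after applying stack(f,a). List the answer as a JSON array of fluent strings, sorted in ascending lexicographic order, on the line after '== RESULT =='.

Compute (S \ del) ∪ add:
  pre ⊆ S: {clear(a), holding(f)} ⊆ S  — applicable
  S \ del = {clear(f)}
  ∪ add   = {clear(f), handempty, on(f,a)}

== RESULT ==
["clear(f)", "handempty", "on(f,a)"]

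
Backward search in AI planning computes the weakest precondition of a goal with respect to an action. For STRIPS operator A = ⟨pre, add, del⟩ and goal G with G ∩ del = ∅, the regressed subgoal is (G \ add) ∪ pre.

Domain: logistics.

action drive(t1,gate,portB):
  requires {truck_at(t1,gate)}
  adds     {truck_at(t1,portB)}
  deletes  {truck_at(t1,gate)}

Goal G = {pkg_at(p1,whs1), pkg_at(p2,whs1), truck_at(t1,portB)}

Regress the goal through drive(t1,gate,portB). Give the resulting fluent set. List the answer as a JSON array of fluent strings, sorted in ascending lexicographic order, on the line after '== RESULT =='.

Compute (G \ add) ∪ pre:
  G ∩ del = {}  (empty — regression defined)
  G \ add = {pkg_at(p1,whs1), pkg_at(p2,whs1), truck_at(t1,portB)} \ {truck_at(t1,portB)} = {pkg_at(p1,whs1), pkg_at(p2,whs1)}
  ∪ pre   = {pkg_at(p1,whs1), pkg_at(p2,whs1)} ∪ {truck_at(t1,gate)}
          = {pkg_at(p1,whs1), pkg_at(p2,whs1), truck_at(t1,gate)}

== RESULT ==
["pkg_at(p1,whs1)", "pkg_at(p2,whs1)", "truck_at(t1,gate)"]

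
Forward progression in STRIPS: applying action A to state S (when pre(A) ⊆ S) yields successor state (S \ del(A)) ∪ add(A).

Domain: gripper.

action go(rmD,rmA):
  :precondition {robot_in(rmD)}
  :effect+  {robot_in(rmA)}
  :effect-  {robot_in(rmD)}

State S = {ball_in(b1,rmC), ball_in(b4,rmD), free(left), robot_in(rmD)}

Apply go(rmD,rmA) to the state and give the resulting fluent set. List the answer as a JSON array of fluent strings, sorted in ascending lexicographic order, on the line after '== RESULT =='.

Progress:
  pre ⊆ S: {robot_in(rmD)} ⊆ S  — applicable
  S \ del = {ball_in(b1,rmC), ball_in(b4,rmD), free(left)}
  ∪ add   = {ball_in(b1,rmC), ball_in(b4,rmD), free(left), robot_in(rmA)}

== RESULT ==
["ball_in(b1,rmC)", "ball_in(b4,rmD)", "free(left)", "robot_in(rmA)"]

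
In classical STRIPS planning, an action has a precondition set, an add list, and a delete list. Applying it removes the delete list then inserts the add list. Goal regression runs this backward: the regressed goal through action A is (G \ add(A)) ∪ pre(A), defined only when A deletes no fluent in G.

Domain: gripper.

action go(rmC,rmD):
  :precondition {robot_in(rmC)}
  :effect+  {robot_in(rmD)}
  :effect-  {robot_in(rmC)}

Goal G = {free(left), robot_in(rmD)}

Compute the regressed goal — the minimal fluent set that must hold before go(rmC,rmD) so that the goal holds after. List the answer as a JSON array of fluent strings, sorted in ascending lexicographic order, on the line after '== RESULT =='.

Regress:
  G ∩ del = {}  (empty — regression defined)
  G \ add = {free(left), robot_in(rmD)} \ {robot_in(rmD)} = {free(left)}
  ∪ pre   = {free(left)} ∪ {robot_in(rmC)}
          = {free(left), robot_in(rmC)}

== RESULT ==
["free(left)", "robot_in(rmC)"]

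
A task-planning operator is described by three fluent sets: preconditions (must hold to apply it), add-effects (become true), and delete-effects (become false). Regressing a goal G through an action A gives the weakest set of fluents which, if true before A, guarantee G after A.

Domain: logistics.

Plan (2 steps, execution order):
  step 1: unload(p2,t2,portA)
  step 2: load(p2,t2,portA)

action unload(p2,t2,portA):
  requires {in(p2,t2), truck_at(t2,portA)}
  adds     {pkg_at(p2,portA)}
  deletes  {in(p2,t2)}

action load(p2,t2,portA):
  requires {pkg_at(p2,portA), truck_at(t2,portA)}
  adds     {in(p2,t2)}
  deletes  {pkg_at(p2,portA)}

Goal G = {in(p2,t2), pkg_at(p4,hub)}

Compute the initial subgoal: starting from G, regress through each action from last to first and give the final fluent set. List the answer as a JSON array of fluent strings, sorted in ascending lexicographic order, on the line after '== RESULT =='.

Work backward from the goal:
  through step 2 (load(p2,t2,portA)): drop {in(p2,t2)}, keep {pkg_at(p4,hub)}, require {pkg_at(p2,portA), truck_at(t2,portA)}
    → {pkg_at(p2,portA), pkg_at(p4,hub), truck_at(t2,portA)}
  through step 1 (unload(p2,t2,portA)): drop {pkg_at(p2,portA)}, keep {pkg_at(p4,hub), truck_at(t2,portA)}, require {in(p2,t2), truck_at(t2,portA)}
    → {in(p2,t2), pkg_at(p4,hub), truck_at(t2,portA)}

== RESULT ==
["in(p2,t2)", "pkg_at(p4,hub)", "truck_at(t2,portA)"]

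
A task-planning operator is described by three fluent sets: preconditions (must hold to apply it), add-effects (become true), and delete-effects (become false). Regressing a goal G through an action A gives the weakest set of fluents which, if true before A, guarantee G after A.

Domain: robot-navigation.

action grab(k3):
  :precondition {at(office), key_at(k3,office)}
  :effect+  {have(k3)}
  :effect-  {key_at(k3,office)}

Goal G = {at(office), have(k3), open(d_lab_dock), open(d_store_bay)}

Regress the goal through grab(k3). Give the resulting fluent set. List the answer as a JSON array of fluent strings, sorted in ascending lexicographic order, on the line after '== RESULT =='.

Regress:
  G ∩ del = {}  (empty — regression defined)
  G \ add = {at(office), have(k3), open(d_lab_dock), open(d_store_bay)} \ {have(k3)} = {at(office), open(d_lab_dock), open(d_store_bay)}
  ∪ pre   = {at(office), open(d_lab_dock), open(d_store_bay)} ∪ {at(office), key_at(k3,office)}
          = {at(office), key_at(k3,office), open(d_lab_dock), open(d_store_bay)}

== RESULT ==
["at(office)", "key_at(k3,office)", "open(d_lab_dock)", "open(d_store_bay)"]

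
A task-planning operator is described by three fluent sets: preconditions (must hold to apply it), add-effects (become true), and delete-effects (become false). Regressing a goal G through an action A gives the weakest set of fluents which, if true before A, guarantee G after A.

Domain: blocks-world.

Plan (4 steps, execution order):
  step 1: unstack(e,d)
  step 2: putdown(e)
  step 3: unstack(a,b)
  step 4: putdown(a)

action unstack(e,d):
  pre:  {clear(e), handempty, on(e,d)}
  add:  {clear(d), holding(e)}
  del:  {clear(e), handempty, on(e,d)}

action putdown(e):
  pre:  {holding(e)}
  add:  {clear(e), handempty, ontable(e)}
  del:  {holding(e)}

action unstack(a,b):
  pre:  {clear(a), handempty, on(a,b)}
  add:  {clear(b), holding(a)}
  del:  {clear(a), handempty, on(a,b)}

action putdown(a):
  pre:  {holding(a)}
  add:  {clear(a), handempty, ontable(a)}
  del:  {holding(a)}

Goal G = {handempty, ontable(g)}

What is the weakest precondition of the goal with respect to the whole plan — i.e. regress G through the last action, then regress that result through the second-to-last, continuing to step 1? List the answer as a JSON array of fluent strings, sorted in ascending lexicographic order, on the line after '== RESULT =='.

Work backward from the goal:
  through step 4 (putdown(a)): drop {handempty}, keep {ontable(g)}, require {holding(a)}
    → {holding(a), ontable(g)}
  through step 3 (unstack(a,b)): drop {holding(a)}, keep {ontable(g)}, require {clear(a), handempty, on(a,b)}
    → {clear(a), handempty, on(a,b), ontable(g)}
  through step 2 (putdown(e)): drop {handempty}, keep {clear(a), on(a,b), ontable(g)}, require {holding(e)}
    → {clear(a), holding(e), on(a,b), ontable(g)}
  through step 1 (unstack(e,d)): drop {holding(e)}, keep {clear(a), on(a,b), ontable(g)}, require {clear(e), handempty, on(e,d)}
    → {clear(a), clear(e), handempty, on(a,b), on(e,d), ontable(g)}

== RESULT ==
["clear(a)", "clear(e)", "handempty", "on(a,b)", "on(e,d)", "ontable(g)"]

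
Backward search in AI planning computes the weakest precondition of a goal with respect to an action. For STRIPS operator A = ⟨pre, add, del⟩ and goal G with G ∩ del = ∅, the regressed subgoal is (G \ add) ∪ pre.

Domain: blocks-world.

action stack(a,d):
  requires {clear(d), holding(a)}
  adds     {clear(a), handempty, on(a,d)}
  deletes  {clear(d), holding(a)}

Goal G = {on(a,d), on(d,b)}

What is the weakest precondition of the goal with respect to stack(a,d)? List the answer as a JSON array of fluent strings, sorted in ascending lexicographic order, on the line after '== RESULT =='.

Regress:
  G ∩ del = {}  (empty — regression defined)
  G \ add = {on(a,d), on(d,b)} \ {clear(a), handempty, on(a,d)} = {on(d,b)}
  ∪ pre   = {on(d,b)} ∪ {clear(d), holding(a)}
          = {clear(d), holding(a), on(d,b)}

== RESULT ==
["clear(d)", "holding(a)", "on(d,b)"]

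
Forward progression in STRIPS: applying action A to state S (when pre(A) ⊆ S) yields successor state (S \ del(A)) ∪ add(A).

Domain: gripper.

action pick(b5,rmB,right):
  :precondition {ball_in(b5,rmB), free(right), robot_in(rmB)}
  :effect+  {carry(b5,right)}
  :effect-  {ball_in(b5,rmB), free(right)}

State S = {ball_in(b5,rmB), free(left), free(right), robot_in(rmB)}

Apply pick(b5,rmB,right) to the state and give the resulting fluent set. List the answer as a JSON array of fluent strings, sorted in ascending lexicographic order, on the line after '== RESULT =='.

Progress:
  pre ⊆ S: {ball_in(b5,rmB), free(right), robot_in(rmB)} ⊆ S  — applicable
  S \ del = {free(left), robot_in(rmB)}
  ∪ add   = {carry(b5,right), free(left), robot_in(rmB)}

== RESULT ==
["carry(b5,right)", "free(left)", "robot_in(rmB)"]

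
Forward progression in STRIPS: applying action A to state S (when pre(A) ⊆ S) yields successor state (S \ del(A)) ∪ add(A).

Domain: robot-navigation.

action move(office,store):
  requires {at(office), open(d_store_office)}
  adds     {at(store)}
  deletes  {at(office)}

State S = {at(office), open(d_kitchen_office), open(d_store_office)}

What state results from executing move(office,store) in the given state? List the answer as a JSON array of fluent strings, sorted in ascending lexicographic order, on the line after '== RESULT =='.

Compute (S \ del) ∪ add:
  pre ⊆ S: {at(office), open(d_store_office)} ⊆ S  — applicable
  S \ del = {open(d_kitchen_office), open(d_store_office)}
  ∪ add   = {at(store), open(d_kitchen_office), open(d_store_office)}

== RESULT ==
["at(store)", "open(d_kitchen_office)", "open(d_store_office)"]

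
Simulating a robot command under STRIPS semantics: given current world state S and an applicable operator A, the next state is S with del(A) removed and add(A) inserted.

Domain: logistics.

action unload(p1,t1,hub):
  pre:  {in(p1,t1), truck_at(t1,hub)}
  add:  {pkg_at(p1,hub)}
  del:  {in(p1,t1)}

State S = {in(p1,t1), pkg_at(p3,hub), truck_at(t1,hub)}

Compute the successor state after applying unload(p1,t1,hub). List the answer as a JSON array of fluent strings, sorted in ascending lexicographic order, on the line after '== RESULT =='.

Progress:
  pre ⊆ S: {in(p1,t1), truck_at(t1,hub)} ⊆ S  — applicable
  S \ del = {pkg_at(p3,hub), truck_at(t1,hub)}
  ∪ add   = {pkg_at(p1,hub), pkg_at(p3,hub), truck_at(t1,hub)}

== RESULT ==
["pkg_at(p1,hub)", "pkg_at(p3,hub)", "truck_at(t1,hub)"]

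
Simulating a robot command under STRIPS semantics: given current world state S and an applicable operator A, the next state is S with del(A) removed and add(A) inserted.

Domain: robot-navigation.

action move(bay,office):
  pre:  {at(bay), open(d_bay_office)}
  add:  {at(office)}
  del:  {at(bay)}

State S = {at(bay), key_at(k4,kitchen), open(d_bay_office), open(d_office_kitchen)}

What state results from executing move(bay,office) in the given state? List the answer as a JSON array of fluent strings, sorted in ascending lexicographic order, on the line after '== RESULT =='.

Progress:
  pre ⊆ S: {at(bay), open(d_bay_office)} ⊆ S  — applicable
  S \ del = {key_at(k4,kitchen), open(d_bay_office), open(d_office_kitchen)}
  ∪ add   = {at(office), key_at(k4,kitchen), open(d_bay_office), open(d_office_kitchen)}

== RESULT ==
["at(office)", "key_at(k4,kitchen)", "open(d_bay_office)", "open(d_office_kitchen)"]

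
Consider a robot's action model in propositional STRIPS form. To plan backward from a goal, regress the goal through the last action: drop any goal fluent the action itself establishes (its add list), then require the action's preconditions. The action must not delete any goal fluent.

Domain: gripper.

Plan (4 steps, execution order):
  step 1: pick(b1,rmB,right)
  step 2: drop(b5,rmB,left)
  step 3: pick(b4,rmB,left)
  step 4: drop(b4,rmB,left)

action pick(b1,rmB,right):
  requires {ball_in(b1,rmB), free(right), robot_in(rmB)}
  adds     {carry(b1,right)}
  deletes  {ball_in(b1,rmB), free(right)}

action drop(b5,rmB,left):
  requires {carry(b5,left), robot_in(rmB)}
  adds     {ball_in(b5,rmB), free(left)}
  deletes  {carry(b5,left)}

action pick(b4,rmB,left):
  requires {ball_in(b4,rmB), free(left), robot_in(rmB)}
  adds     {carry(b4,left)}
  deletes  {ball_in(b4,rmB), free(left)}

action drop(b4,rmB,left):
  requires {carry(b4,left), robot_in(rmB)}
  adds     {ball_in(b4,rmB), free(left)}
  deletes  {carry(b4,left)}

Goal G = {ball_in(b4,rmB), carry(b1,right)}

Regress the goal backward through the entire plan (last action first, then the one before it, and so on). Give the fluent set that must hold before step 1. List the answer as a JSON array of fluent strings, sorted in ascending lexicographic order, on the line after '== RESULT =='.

Work backward from the goal:
  through step 4 (drop(b4,rmB,left)): drop {ball_in(b4,rmB)}, keep {carry(b1,right)}, require {carry(b4,left), robot_in(rmB)}
    → {carry(b1,right), carry(b4,left), robot_in(rmB)}
  through step 3 (pick(b4,rmB,left)): drop {carry(b4,left)}, keep {carry(b1,right), robot_in(rmB)}, require {ball_in(b4,rmB), free(left), robot_in(rmB)}
    → {ball_in(b4,rmB), carry(b1,right), free(left), robot_in(rmB)}
  through step 2 (drop(b5,rmB,left)): drop {free(left)}, keep {ball_in(b4,rmB), carry(b1,right), robot_in(rmB)}, require {carry(b5,left), robot_in(rmB)}
    → {ball_in(b4,rmB), carry(b1,right), carry(b5,left), robot_in(rmB)}
  through step 1 (pick(b1,rmB,right)): drop {carry(b1,right)}, keep {ball_in(b4,rmB), carry(b5,left), robot_in(rmB)}, require {ball_in(b1,rmB), free(right), robot_in(rmB)}
    → {ball_in(b1,rmB), ball_in(b4,rmB), carry(b5,left), free(right), robot_in(rmB)}

== RESULT ==
["ball_in(b1,rmB)", "ball_in(b4,rmB)", "carry(b5,left)", "free(right)", "robot_in(rmB)"]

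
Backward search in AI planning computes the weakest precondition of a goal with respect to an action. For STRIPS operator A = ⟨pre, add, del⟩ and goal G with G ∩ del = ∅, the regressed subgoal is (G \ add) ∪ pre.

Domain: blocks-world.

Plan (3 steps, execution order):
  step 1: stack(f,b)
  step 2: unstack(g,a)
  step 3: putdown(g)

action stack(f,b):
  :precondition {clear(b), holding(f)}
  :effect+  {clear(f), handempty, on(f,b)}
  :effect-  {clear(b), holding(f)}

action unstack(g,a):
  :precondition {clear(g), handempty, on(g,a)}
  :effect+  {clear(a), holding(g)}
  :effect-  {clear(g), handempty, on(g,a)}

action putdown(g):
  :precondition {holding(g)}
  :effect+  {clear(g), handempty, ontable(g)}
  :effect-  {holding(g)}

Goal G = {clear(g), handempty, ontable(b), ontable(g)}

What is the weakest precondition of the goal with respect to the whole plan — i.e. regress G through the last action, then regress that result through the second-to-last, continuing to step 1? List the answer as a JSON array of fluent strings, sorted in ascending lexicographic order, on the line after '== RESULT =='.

Work backward from the goal:
  through step 3 (putdown(g)): drop {clear(g), handempty, ontable(g)}, keep {ontable(b)}, require {holding(g)}
    → {holding(g), ontable(b)}
  through step 2 (unstack(g,a)): drop {holding(g)}, keep {ontable(b)}, require {clear(g), handempty, on(g,a)}
    → {clear(g), handempty, on(g,a), ontable(b)}
  through step 1 (stack(f,b)): drop {handempty}, keep {clear(g), on(g,a), ontable(b)}, require {clear(b), holding(f)}
    → {clear(b), clear(g), holding(f), on(g,a), ontable(b)}

== RESULT ==
["clear(b)", "clear(g)", "holding(f)", "on(g,a)", "ontable(b)"]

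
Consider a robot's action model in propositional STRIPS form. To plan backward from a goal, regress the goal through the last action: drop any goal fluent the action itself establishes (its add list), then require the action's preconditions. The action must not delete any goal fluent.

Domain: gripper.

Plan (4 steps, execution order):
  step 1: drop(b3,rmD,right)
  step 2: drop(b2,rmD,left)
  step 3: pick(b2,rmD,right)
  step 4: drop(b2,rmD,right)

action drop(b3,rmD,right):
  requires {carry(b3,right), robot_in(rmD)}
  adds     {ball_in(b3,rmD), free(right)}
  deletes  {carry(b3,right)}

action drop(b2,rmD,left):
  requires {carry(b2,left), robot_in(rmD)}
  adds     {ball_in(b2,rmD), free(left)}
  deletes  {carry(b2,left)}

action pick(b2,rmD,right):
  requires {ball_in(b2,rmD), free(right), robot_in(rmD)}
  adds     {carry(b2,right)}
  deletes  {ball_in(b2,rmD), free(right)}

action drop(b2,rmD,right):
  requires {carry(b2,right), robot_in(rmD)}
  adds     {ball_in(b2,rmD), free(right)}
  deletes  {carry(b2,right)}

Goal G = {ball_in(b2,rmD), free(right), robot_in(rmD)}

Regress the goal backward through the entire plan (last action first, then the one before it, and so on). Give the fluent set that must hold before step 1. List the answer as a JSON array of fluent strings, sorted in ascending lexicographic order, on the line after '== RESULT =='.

Work backward from the goal:
  through step 4 (drop(b2,rmD,right)): drop {ball_in(b2,rmD), free(right)}, keep {robot_in(rmD)}, require {carry(b2,right), robot_in(rmD)}
    → {carry(b2,right), robot_in(rmD)}
  through step 3 (pick(b2,rmD,right)): drop {carry(b2,right)}, keep {robot_in(rmD)}, require {ball_in(b2,rmD), free(right), robot_in(rmD)}
    → {ball_in(b2,rmD), free(right), robot_in(rmD)}
  through step 2 (drop(b2,rmD,left)): drop {ball_in(b2,rmD)}, keep {free(right), robot_in(rmD)}, require {carry(b2,left), robot_in(rmD)}
    → {carry(b2,left), free(right), robot_in(rmD)}
  through step 1 (drop(b3,rmD,right)): drop {free(right)}, keep {carry(b2,left), robot_in(rmD)}, require {carry(b3,right), robot_in(rmD)}
    → {carry(b2,left), carry(b3,right), robot_in(rmD)}

== RESULT ==
["carry(b2,left)", "carry(b3,right)", "robot_in(rmD)"]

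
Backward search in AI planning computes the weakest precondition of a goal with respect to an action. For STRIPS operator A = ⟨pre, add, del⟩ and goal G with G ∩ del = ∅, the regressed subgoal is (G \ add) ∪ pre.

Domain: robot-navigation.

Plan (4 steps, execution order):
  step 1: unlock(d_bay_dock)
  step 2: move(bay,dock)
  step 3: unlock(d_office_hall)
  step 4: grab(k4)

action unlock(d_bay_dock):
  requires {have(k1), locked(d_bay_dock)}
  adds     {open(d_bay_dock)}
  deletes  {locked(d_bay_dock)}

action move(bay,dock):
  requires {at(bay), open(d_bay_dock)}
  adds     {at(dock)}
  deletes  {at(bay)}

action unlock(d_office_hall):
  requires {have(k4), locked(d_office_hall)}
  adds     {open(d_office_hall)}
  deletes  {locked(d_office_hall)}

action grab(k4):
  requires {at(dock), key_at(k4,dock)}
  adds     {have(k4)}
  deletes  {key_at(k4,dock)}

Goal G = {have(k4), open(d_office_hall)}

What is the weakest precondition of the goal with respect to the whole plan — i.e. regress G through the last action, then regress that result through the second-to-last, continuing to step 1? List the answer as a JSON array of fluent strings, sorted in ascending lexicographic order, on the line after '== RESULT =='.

Regress step by step:
  through step 4 (grab(k4)): drop {have(k4)}, keep {open(d_office_hall)}, require {at(dock), key_at(k4,dock)}
    → {at(dock), key_at(k4,dock), open(d_office_hall)}
  through step 3 (unlock(d_office_hall)): drop {open(d_office_hall)}, keep {at(dock), key_at(k4,dock)}, require {have(k4), locked(d_office_hall)}
    → {at(dock), have(k4), key_at(k4,dock), locked(d_office_hall)}
  through step 2 (move(bay,dock)): drop {at(dock)}, keep {have(k4), key_at(k4,dock), locked(d_office_hall)}, require {at(bay), open(d_bay_dock)}
    → {at(bay), have(k4), key_at(k4,dock), locked(d_office_hall), open(d_bay_dock)}
  through step 1 (unlock(d_bay_dock)): drop {open(d_bay_dock)}, keep {at(bay), have(k4), key_at(k4,dock), locked(d_office_hall)}, require {have(k1), locked(d_bay_dock)}
    → {at(bay), have(k1), have(k4), key_at(k4,dock), locked(d_bay_dock), locked(d_office_hall)}

== RESULT ==
["at(bay)", "have(k1)", "have(k4)", "key_at(k4,dock)", "locked(d_bay_dock)", "locked(d_office_hall)"]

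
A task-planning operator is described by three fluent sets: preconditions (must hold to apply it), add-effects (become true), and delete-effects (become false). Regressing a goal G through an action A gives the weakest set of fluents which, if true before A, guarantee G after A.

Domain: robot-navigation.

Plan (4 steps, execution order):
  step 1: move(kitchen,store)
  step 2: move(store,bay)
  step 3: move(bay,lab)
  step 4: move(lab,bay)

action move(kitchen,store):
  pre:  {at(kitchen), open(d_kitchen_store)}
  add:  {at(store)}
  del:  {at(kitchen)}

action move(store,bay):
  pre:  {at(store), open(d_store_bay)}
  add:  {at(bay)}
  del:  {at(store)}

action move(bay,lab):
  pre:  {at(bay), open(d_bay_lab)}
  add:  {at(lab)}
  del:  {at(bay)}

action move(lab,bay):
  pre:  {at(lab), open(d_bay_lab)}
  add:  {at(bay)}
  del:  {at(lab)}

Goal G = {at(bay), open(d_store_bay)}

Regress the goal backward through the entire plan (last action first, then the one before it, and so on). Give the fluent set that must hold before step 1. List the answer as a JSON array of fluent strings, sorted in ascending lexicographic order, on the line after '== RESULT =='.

Work backward from the goal:
  through step 4 (move(lab,bay)): drop {at(bay)}, keep {open(d_store_bay)}, require {at(lab), open(d_bay_lab)}
    → {at(lab), open(d_bay_lab), open(d_store_bay)}
  through step 3 (move(bay,lab)): drop {at(lab)}, keep {open(d_bay_lab), open(d_store_bay)}, require {at(bay), open(d_bay_lab)}
    → {at(bay), open(d_bay_lab), open(d_store_bay)}
  through step 2 (move(store,bay)): drop {at(bay)}, keep {open(d_bay_lab), open(d_store_bay)}, require {at(store), open(d_store_bay)}
    → {at(store), open(d_bay_lab), open(d_store_bay)}
  through step 1 (move(kitchen,store)): drop {at(store)}, keep {open(d_bay_lab), open(d_store_bay)}, require {at(kitchen), open(d_kitchen_store)}
    → {at(kitchen), open(d_bay_lab), open(d_kitchen_store), open(d_store_bay)}

== RESULT ==
["at(kitchen)", "open(d_bay_lab)", "open(d_kitchen_store)", "open(d_store_bay)"]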